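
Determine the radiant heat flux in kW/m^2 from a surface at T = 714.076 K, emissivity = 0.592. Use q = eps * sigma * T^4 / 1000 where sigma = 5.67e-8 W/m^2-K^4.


T^4 = 2.6000e+11
q = 0.592 * 5.67e-8 * 2.6000e+11 / 1000 = 8.7274 kW/m^2

8.7274 kW/m^2


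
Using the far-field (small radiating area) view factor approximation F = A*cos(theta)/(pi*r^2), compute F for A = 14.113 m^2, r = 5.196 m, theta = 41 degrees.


cos(41 deg) = 0.75471
pi*r^2 = 84.818
F = 14.113 * 0.75471 / 84.818 = 0.12558

0.12558


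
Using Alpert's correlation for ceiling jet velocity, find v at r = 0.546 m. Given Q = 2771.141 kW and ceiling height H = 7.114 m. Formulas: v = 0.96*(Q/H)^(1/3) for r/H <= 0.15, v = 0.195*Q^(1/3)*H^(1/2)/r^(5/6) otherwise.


r/H = 0.546 / 7.114 = 0.076750
r/H <= 0.15, so v = 0.96*(Q/H)^(1/3)
Q/H = 389.53
(Q/H)^(1/3) = 7.3032
v = 0.96 * 7.3032 = 7.0111 m/s

7.0111 m/s


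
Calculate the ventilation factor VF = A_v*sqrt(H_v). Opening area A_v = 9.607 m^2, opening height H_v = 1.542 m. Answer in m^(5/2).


sqrt(H_v) = 1.2418
VF = 9.607 * 1.2418 = 11.930 m^(5/2)

11.930 m^(5/2)


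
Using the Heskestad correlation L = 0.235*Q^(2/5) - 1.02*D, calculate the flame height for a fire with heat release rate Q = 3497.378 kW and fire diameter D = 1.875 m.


Q^(2/5) = 26.152
0.235 * Q^(2/5) = 6.1456
1.02 * D = 1.9125
L = 4.2331 m

4.2331 m


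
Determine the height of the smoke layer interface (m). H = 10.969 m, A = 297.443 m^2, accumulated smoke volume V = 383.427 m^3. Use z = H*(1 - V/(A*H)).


V/(A*H) = 0.11752
1 - 0.11752 = 0.88248
z = 10.969 * 0.88248 = 9.6799 m

9.6799 m


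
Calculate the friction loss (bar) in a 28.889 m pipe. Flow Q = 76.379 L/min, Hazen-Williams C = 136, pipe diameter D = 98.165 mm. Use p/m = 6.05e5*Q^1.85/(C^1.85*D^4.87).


Q^1.85 = 3044.4
C^1.85 = 8852.1
D^4.87 = 5.0214e+09
p/m = 4.1436e-05 bar/m
p_total = 4.1436e-05 * 28.889 = 0.0011971 bar

0.0011971 bar


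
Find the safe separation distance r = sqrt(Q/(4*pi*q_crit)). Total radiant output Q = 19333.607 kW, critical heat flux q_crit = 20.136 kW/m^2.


4*pi*q_crit = 253.04
Q/(4*pi*q_crit) = 76.406
r = sqrt(76.406) = 8.7411 m

8.7411 m


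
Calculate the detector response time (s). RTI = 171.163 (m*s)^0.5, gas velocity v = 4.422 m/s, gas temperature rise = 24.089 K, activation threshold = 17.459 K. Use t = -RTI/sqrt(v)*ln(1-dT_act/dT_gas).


dT_act/dT_gas = 0.72477
ln(1 - 0.72477) = -1.2902
t = -171.163 / sqrt(4.422) * -1.2902 = 105.01 s

105.01 s


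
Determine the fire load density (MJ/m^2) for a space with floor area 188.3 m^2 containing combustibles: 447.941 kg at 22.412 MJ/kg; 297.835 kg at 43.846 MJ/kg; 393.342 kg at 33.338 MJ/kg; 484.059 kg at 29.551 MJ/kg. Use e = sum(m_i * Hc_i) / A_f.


Total energy = 447.941*22.412 + 297.835*43.846 + 393.342*33.338 + 484.059*29.551
= 10039.25 + 13058.87 + 13113.24 + 14304.43
= 50515.79 MJ
e = 50515.79 / 188.3 = 268.27 MJ/m^2

268.27 MJ/m^2


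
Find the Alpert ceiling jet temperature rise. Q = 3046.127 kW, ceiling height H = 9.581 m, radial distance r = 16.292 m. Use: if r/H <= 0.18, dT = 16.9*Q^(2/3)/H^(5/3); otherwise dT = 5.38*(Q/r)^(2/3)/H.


r/H = 16.292 / 9.581 = 1.7004
r/H > 0.18, so dT = 5.38*(Q/r)^(2/3)/H
Q/r = 186.97
(Q/r)^(2/3) = 32.698
dT = 5.38 * 32.698 / 9.581 = 18.361 K

18.361 K


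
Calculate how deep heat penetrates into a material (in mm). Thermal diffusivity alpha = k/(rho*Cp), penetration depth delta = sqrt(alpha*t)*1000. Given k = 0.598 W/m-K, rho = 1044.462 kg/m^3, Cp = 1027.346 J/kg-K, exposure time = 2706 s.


alpha = 0.598 / (1044.462 * 1027.346) = 5.5730e-07 m^2/s
alpha * t = 0.0015081
delta = sqrt(0.0015081) * 1000 = 38.834 mm

38.834 mm


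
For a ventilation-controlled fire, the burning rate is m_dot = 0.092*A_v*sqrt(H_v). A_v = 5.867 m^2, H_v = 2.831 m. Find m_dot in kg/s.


sqrt(H_v) = 1.6826
m_dot = 0.092 * 5.867 * 1.6826 = 0.90818 kg/s

0.90818 kg/s


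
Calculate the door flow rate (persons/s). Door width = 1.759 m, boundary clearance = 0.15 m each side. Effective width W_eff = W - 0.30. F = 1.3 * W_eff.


W_eff = 1.759 - 0.30 = 1.459 m
F = 1.3 * 1.459 = 1.8967 persons/s

1.8967 persons/s


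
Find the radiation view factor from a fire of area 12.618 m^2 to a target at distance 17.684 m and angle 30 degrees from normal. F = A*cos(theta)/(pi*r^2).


cos(30 deg) = 0.86603
pi*r^2 = 982.45
F = 12.618 * 0.86603 / 982.45 = 0.011123

0.011123


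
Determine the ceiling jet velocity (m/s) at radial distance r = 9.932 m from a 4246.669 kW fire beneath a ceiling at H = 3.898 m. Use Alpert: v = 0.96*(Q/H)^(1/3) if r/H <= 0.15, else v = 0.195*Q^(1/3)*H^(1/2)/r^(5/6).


r/H = 9.932 / 3.898 = 2.5480
r/H > 0.15, so v = 0.195*Q^(1/3)*H^(1/2)/r^(5/6)
Q^(1/3) = 16.194
H^(1/2) = 1.9743
r^(5/6) = 6.7743
v = 0.195 * 16.194 * 1.9743 / 6.7743 = 0.92032 m/s

0.92032 m/s


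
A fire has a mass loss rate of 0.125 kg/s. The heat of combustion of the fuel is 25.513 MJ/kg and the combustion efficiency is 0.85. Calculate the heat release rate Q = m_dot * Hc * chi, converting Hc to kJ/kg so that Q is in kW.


Hc = 25.513 MJ/kg = 25.513 * 1000 kJ/kg = 25513 kJ/kg
Q = 0.125 kg/s * 25513 kJ/kg * 0.85 = 2710.8 kW

2710.8 kW


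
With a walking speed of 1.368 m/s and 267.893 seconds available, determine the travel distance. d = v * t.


d = 1.368 * 267.893 = 366.48 m

366.48 m


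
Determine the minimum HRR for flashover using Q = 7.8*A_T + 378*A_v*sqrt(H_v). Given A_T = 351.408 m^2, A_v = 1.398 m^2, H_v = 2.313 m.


7.8*A_T = 2741.0
sqrt(H_v) = 1.5209
378*A_v*sqrt(H_v) = 803.69
Q = 2741.0 + 803.69 = 3544.7 kW

3544.7 kW


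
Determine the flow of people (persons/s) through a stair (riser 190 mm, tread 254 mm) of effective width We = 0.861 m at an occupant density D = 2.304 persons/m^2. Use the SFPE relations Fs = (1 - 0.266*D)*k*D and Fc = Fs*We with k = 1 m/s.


1 - 0.266*D = 1 - 0.266*2.304 = 0.38714
Fs = 0.38714 * 1 * 2.304 = 0.89196 persons/(s*m)
Fc = 0.89196 * 0.861 = 0.76798 persons/s

0.76798 persons/s


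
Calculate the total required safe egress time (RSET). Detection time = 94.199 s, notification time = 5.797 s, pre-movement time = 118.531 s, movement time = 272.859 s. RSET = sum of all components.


Total = 94.199 + 5.797 + 118.531 + 272.859 = 491.386 s

491.386 s


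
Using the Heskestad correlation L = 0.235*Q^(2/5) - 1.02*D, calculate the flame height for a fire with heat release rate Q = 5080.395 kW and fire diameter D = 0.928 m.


Q^(2/5) = 30.364
0.235 * Q^(2/5) = 7.1355
1.02 * D = 0.94656
L = 6.1890 m

6.1890 m


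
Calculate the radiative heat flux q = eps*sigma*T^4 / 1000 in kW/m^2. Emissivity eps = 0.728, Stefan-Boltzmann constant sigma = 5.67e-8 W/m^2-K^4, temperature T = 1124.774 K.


T^4 = 1.6005e+12
q = 0.728 * 5.67e-8 * 1.6005e+12 / 1000 = 66.066 kW/m^2

66.066 kW/m^2


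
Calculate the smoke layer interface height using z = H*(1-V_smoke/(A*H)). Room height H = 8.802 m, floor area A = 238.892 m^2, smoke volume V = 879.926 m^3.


V/(A*H) = 0.41847
1 - 0.41847 = 0.58153
z = 8.802 * 0.58153 = 5.1186 m

5.1186 m


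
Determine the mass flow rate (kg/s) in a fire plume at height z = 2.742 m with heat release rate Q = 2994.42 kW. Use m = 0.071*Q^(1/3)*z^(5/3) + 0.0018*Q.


Q^(1/3) = 14.414
z^(5/3) = 5.3717
First term = 0.071 * 14.414 * 5.3717 = 5.4972
Second term = 0.0018 * 2994.42 = 5.3900
m = 10.887 kg/s

10.887 kg/s


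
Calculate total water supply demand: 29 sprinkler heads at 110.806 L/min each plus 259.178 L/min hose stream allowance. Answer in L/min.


Sprinkler demand = 29 * 110.806 = 3213.374 L/min
Total = 3213.374 + 259.178 = 3472.552 L/min

3472.552 L/min


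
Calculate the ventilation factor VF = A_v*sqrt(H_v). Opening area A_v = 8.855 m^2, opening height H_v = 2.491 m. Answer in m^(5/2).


sqrt(H_v) = 1.5783
VF = 8.855 * 1.5783 = 13.976 m^(5/2)

13.976 m^(5/2)


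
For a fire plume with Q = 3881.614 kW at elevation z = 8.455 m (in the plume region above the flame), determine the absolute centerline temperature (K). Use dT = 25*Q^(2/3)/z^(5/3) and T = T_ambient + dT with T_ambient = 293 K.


Q^(2/3) = 246.99
z^(5/3) = 35.090
dT = 25 * 246.99 / 35.090 = 175.96 K
T = 293 + 175.96 = 468.96 K

468.96 K


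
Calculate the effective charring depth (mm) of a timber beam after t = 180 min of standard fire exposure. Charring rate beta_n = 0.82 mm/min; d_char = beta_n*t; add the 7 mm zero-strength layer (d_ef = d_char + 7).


d_char = 0.82 * 180 = 147.6 mm
d_ef = 147.6 + 1.0*7 = 154.6 mm

154.6 mm


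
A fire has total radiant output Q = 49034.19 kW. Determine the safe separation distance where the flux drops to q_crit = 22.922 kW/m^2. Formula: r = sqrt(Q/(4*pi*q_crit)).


4*pi*q_crit = 288.05
Q/(4*pi*q_crit) = 170.23
r = sqrt(170.23) = 13.047 m

13.047 m


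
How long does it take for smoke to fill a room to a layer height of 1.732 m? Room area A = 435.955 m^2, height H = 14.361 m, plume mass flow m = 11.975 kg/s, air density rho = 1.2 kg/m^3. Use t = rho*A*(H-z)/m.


H - z = 12.629 m
t = 1.2 * 435.955 * 12.629 / 11.975 = 551.72 s

551.72 s


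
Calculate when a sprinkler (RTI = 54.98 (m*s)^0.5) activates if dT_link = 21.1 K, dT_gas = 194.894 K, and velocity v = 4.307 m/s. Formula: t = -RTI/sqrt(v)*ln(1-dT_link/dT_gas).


dT_link/dT_gas = 0.10826
ln(1 - 0.10826) = -0.11459
t = -54.98 / sqrt(4.307) * -0.11459 = 3.0356 s

3.0356 s


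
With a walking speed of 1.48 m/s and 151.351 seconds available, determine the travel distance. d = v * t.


d = 1.48 * 151.351 = 224.00 m

224.00 m


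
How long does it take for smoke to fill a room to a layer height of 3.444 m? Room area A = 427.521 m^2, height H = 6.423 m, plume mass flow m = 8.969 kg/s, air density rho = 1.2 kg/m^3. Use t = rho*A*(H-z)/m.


H - z = 2.979 m
t = 1.2 * 427.521 * 2.979 / 8.969 = 170.40 s

170.40 s


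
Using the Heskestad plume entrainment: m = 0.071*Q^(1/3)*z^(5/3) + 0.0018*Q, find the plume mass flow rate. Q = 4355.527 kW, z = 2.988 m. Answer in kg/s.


Q^(1/3) = 16.331
z^(5/3) = 6.1987
First term = 0.071 * 16.331 * 6.1987 = 7.1874
Second term = 0.0018 * 4355.527 = 7.8399
m = 15.027 kg/s

15.027 kg/s


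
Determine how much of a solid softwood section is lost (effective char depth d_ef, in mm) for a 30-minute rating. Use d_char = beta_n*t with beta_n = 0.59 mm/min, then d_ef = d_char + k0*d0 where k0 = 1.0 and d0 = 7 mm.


d_char = 0.59 * 30 = 17.7 mm
d_ef = 17.7 + 1.0*7 = 24.7 mm

24.7 mm


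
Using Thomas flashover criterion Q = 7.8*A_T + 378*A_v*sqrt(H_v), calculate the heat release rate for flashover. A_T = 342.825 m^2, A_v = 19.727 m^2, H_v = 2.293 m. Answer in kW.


7.8*A_T = 2674.035
sqrt(H_v) = 1.5143
378*A_v*sqrt(H_v) = 11292
Q = 2674.035 + 11292 = 13966 kW

13966 kW


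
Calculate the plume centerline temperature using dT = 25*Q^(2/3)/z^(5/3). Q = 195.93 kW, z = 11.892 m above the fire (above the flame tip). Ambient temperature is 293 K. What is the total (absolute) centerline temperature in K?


Q^(2/3) = 33.734
z^(5/3) = 61.957
dT = 25 * 33.734 / 61.957 = 13.612 K
T = 293 + 13.612 = 306.61 K

306.61 K


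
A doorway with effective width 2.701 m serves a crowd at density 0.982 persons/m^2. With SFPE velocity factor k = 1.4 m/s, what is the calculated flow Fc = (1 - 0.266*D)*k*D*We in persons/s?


1 - 0.266*D = 1 - 0.266*0.982 = 0.73879
Fs = 0.73879 * 1.4 * 0.982 = 1.0157 persons/(s*m)
Fc = 1.0157 * 2.701 = 2.7434 persons/s

2.7434 persons/s


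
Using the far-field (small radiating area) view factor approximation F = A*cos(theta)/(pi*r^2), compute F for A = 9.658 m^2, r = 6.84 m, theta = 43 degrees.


cos(43 deg) = 0.73135
pi*r^2 = 146.98
F = 9.658 * 0.73135 / 146.98 = 0.048057

0.048057


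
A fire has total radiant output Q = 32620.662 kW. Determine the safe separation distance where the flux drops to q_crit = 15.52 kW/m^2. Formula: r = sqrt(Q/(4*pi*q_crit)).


4*pi*q_crit = 195.03
Q/(4*pi*q_crit) = 167.26
r = sqrt(167.26) = 12.933 m

12.933 m


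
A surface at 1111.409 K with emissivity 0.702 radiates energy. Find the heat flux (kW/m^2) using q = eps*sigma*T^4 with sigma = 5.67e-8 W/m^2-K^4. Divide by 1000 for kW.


T^4 = 1.5258e+12
q = 0.702 * 5.67e-8 * 1.5258e+12 / 1000 = 60.732 kW/m^2

60.732 kW/m^2


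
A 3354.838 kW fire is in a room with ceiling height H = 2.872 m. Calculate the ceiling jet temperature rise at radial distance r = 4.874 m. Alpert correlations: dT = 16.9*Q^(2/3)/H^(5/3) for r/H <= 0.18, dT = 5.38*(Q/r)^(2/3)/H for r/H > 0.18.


r/H = 4.874 / 2.872 = 1.6971
r/H > 0.18, so dT = 5.38*(Q/r)^(2/3)/H
Q/r = 688.31
(Q/r)^(2/3) = 77.957
dT = 5.38 * 77.957 / 2.872 = 146.03 K

146.03 K


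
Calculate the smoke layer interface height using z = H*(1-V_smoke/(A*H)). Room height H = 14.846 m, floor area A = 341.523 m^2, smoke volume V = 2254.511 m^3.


V/(A*H) = 0.44465
1 - 0.44465 = 0.55535
z = 14.846 * 0.55535 = 8.2447 m

8.2447 m


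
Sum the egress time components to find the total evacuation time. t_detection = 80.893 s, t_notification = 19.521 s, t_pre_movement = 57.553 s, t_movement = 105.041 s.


Total = 80.893 + 19.521 + 57.553 + 105.041 = 263.008 s

263.008 s


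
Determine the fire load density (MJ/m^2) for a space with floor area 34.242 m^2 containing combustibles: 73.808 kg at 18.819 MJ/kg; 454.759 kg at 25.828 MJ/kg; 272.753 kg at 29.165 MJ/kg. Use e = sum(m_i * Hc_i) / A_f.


Total energy = 73.808*18.819 + 454.759*25.828 + 272.753*29.165
= 1388.993 + 11745.52 + 7954.841
= 21089.35 MJ
e = 21089.35 / 34.242 = 615.89 MJ/m^2

615.89 MJ/m^2


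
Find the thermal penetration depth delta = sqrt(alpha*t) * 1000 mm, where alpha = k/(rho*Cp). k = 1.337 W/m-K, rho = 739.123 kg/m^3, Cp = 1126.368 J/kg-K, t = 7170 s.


alpha = 1.337 / (739.123 * 1126.368) = 1.6060e-06 m^2/s
alpha * t = 0.011515
delta = sqrt(0.011515) * 1000 = 107.31 mm

107.31 mm


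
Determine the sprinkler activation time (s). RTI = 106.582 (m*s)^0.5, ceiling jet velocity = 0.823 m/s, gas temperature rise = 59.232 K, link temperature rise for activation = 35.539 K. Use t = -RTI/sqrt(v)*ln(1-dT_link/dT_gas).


dT_link/dT_gas = 0.60000
ln(1 - 0.60000) = -0.91628
t = -106.582 / sqrt(0.823) * -0.91628 = 107.65 s

107.65 s


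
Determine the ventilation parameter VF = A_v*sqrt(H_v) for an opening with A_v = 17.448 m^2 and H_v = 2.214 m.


sqrt(H_v) = 1.4880
VF = 17.448 * 1.4880 = 25.962 m^(5/2)

25.962 m^(5/2)


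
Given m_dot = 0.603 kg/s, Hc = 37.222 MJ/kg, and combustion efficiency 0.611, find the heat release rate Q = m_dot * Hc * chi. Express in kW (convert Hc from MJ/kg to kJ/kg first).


Hc = 37.222 MJ/kg = 37.222 * 1000 kJ/kg = 37222 kJ/kg
Q = 0.603 kg/s * 37222 kJ/kg * 0.611 = 13714 kW

13714 kW


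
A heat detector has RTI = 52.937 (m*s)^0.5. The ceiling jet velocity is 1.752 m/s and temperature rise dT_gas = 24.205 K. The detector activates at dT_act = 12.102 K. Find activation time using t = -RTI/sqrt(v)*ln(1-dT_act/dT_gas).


dT_act/dT_gas = 0.49998
ln(1 - 0.49998) = -0.69311
t = -52.937 / sqrt(1.752) * -0.69311 = 27.720 s

27.720 s


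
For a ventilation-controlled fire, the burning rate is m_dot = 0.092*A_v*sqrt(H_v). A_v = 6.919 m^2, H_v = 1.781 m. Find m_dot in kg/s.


sqrt(H_v) = 1.3345
m_dot = 0.092 * 6.919 * 1.3345 = 0.84950 kg/s

0.84950 kg/s


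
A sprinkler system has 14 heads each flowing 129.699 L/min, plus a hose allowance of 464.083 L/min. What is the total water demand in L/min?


Sprinkler demand = 14 * 129.699 = 1815.786 L/min
Total = 1815.786 + 464.083 = 2279.869 L/min

2279.869 L/min


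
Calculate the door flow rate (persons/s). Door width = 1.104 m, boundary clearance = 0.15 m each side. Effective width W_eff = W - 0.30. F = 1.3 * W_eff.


W_eff = 1.104 - 0.30 = 0.804 m
F = 1.3 * 0.804 = 1.0452 persons/s

1.0452 persons/s


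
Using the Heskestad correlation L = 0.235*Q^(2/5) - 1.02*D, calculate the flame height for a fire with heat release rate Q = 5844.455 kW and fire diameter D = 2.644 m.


Q^(2/5) = 32.114
0.235 * Q^(2/5) = 7.5468
1.02 * D = 2.6969
L = 4.8500 m

4.8500 m


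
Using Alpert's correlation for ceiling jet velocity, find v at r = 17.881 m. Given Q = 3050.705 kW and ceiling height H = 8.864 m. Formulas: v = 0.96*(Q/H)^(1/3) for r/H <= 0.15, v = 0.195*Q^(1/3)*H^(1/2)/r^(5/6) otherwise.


r/H = 17.881 / 8.864 = 2.0173
r/H > 0.15, so v = 0.195*Q^(1/3)*H^(1/2)/r^(5/6)
Q^(1/3) = 14.503
H^(1/2) = 2.9772
r^(5/6) = 11.058
v = 0.195 * 14.503 * 2.9772 / 11.058 = 0.76148 m/s

0.76148 m/s


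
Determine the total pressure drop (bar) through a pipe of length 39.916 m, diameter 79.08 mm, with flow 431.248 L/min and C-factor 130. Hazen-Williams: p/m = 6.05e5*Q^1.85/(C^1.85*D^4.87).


Q^1.85 = 74859
C^1.85 = 8143.2
D^4.87 = 1.7522e+09
p/m = 0.0031741 bar/m
p_total = 0.0031741 * 39.916 = 0.12670 bar

0.12670 bar


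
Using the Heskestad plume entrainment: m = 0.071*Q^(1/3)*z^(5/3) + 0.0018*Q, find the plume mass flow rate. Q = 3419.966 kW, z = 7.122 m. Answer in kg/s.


Q^(1/3) = 15.066
z^(5/3) = 26.364
First term = 0.071 * 15.066 * 26.364 = 28.201
Second term = 0.0018 * 3419.966 = 6.1559
m = 34.357 kg/s

34.357 kg/s


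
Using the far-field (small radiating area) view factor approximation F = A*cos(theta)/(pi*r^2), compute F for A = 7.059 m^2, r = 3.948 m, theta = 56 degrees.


cos(56 deg) = 0.55919
pi*r^2 = 48.967
F = 7.059 * 0.55919 / 48.967 = 0.080612

0.080612


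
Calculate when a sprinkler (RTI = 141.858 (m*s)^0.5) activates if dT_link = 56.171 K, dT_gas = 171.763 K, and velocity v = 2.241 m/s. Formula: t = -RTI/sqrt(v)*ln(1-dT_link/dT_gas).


dT_link/dT_gas = 0.32703
ln(1 - 0.32703) = -0.39605
t = -141.858 / sqrt(2.241) * -0.39605 = 37.530 s

37.530 s


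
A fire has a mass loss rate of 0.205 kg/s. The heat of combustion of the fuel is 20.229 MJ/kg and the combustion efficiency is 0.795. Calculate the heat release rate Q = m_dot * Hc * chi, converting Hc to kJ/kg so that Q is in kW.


Hc = 20.229 MJ/kg = 20.229 * 1000 kJ/kg = 20229 kJ/kg
Q = 0.205 kg/s * 20229 kJ/kg * 0.795 = 3296.8 kW

3296.8 kW


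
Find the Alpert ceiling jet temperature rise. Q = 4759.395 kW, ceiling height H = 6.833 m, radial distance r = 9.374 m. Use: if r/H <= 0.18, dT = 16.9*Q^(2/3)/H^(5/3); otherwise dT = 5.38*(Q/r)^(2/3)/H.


r/H = 9.374 / 6.833 = 1.3719
r/H > 0.18, so dT = 5.38*(Q/r)^(2/3)/H
Q/r = 507.72
(Q/r)^(2/3) = 63.643
dT = 5.38 * 63.643 / 6.833 = 50.110 K

50.110 K


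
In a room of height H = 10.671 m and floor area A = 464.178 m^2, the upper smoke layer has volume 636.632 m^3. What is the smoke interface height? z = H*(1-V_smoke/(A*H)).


V/(A*H) = 0.12853
1 - 0.12853 = 0.87147
z = 10.671 * 0.87147 = 9.2995 m

9.2995 m


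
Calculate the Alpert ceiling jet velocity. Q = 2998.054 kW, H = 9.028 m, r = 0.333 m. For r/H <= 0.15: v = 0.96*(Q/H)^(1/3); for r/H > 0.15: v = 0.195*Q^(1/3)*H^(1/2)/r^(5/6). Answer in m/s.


r/H = 0.333 / 9.028 = 0.036885
r/H <= 0.15, so v = 0.96*(Q/H)^(1/3)
Q/H = 332.08
(Q/H)^(1/3) = 6.9249
v = 0.96 * 6.9249 = 6.6479 m/s

6.6479 m/s


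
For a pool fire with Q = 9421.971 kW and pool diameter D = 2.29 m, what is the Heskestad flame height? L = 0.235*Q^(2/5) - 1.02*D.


Q^(2/5) = 38.874
0.235 * Q^(2/5) = 9.1353
1.02 * D = 2.3358
L = 6.7995 m

6.7995 m


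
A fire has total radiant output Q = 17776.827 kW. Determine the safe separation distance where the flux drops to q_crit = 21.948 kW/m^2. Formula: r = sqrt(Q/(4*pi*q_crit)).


4*pi*q_crit = 275.81
Q/(4*pi*q_crit) = 64.454
r = sqrt(64.454) = 8.0283 m

8.0283 m


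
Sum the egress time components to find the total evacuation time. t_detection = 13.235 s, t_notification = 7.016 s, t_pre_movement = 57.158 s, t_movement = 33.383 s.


Total = 13.235 + 7.016 + 57.158 + 33.383 = 110.792 s

110.792 s


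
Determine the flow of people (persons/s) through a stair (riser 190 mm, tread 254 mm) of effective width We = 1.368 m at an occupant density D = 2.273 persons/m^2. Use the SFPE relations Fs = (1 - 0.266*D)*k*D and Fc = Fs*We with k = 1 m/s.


1 - 0.266*D = 1 - 0.266*2.273 = 0.39538
Fs = 0.39538 * 1 * 2.273 = 0.89870 persons/(s*m)
Fc = 0.89870 * 1.368 = 1.2294 persons/s

1.2294 persons/s


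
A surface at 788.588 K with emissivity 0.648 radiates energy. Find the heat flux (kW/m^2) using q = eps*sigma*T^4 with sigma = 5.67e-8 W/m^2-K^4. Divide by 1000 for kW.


T^4 = 3.8672e+11
q = 0.648 * 5.67e-8 * 3.8672e+11 / 1000 = 14.209 kW/m^2

14.209 kW/m^2


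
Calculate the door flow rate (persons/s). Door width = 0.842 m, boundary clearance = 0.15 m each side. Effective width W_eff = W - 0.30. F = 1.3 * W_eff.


W_eff = 0.842 - 0.30 = 0.542 m
F = 1.3 * 0.542 = 0.70460 persons/s

0.70460 persons/s


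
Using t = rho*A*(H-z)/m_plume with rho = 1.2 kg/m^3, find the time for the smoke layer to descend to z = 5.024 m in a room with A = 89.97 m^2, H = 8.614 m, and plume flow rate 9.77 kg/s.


H - z = 3.59 m
t = 1.2 * 89.97 * 3.59 / 9.77 = 39.672 s

39.672 s


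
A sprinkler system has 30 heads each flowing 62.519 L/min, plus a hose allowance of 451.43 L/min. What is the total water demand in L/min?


Sprinkler demand = 30 * 62.519 = 1875.57 L/min
Total = 1875.57 + 451.43 = 2327 L/min

2327 L/min


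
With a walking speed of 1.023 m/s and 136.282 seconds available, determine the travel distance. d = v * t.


d = 1.023 * 136.282 = 139.42 m

139.42 m


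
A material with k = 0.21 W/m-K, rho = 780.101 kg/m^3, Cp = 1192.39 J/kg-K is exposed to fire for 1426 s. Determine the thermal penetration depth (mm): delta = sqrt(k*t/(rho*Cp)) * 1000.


alpha = 0.21 / (780.101 * 1192.39) = 2.2576e-07 m^2/s
alpha * t = 0.00032194
delta = sqrt(0.00032194) * 1000 = 17.943 mm

17.943 mm


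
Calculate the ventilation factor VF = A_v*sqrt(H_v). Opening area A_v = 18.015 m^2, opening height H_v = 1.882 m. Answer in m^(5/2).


sqrt(H_v) = 1.3719
VF = 18.015 * 1.3719 = 24.714 m^(5/2)

24.714 m^(5/2)


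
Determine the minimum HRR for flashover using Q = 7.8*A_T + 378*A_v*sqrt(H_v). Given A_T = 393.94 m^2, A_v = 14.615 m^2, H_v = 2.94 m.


7.8*A_T = 3072.732
sqrt(H_v) = 1.7146
378*A_v*sqrt(H_v) = 9472.5
Q = 3072.732 + 9472.5 = 12545 kW

12545 kW


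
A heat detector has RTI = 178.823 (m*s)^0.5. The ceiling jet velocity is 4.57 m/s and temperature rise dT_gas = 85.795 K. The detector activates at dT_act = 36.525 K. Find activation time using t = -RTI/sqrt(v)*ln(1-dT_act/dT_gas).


dT_act/dT_gas = 0.42572
ln(1 - 0.42572) = -0.55465
t = -178.823 / sqrt(4.57) * -0.55465 = 46.396 s

46.396 s


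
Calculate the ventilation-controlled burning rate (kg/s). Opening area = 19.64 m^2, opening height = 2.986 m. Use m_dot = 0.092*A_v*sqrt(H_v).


sqrt(H_v) = 1.7280
m_dot = 0.092 * 19.64 * 1.7280 = 3.1223 kg/s

3.1223 kg/s


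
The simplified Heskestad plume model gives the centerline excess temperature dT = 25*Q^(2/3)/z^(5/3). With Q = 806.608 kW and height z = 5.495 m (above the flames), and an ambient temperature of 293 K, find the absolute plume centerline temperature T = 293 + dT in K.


Q^(2/3) = 86.651
z^(5/3) = 17.111
dT = 25 * 86.651 / 17.111 = 126.60 K
T = 293 + 126.60 = 419.60 K

419.60 K


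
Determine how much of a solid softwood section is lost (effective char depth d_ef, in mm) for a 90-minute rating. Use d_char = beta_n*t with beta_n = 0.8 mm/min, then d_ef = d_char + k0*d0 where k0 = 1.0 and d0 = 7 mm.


d_char = 0.8 * 90 = 72 mm
d_ef = 72 + 1.0*7 = 79 mm

79 mm


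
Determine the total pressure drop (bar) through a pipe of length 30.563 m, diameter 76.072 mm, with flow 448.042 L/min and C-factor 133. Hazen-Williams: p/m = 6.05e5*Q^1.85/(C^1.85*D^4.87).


Q^1.85 = 80341
C^1.85 = 8494.3
D^4.87 = 1.4507e+09
p/m = 0.0039446 bar/m
p_total = 0.0039446 * 30.563 = 0.12056 bar

0.12056 bar


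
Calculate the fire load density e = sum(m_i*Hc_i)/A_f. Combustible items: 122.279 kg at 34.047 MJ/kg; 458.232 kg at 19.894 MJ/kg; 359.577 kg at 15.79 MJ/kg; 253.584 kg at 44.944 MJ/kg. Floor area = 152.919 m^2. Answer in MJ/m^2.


Total energy = 122.279*34.047 + 458.232*19.894 + 359.577*15.79 + 253.584*44.944
= 4163.233 + 9116.067 + 5677.721 + 11397.08
= 30354.10 MJ
e = 30354.10 / 152.919 = 198.50 MJ/m^2

198.50 MJ/m^2


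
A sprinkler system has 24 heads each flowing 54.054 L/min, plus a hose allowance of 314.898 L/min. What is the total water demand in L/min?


Sprinkler demand = 24 * 54.054 = 1297.296 L/min
Total = 1297.296 + 314.898 = 1612.194 L/min

1612.194 L/min


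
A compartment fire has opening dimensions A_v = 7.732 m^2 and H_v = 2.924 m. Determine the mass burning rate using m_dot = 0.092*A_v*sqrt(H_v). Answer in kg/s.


sqrt(H_v) = 1.7100
m_dot = 0.092 * 7.732 * 1.7100 = 1.2164 kg/s

1.2164 kg/s


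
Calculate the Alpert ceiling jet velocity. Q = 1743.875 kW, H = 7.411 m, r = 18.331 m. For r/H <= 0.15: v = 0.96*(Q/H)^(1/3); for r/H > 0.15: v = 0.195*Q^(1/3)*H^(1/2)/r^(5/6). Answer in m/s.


r/H = 18.331 / 7.411 = 2.4735
r/H > 0.15, so v = 0.195*Q^(1/3)*H^(1/2)/r^(5/6)
Q^(1/3) = 12.037
H^(1/2) = 2.7223
r^(5/6) = 11.289
v = 0.195 * 12.037 * 2.7223 / 11.289 = 0.56601 m/s

0.56601 m/s


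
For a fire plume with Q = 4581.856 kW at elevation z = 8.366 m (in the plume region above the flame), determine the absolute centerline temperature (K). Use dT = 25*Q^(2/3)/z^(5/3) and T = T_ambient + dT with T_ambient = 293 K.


Q^(2/3) = 275.86
z^(5/3) = 34.477
dT = 25 * 275.86 / 34.477 = 200.03 K
T = 293 + 200.03 = 493.03 K

493.03 K


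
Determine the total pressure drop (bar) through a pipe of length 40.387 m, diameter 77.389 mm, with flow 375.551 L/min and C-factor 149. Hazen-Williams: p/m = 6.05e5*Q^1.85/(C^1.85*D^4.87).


Q^1.85 = 57961
C^1.85 = 10481
D^4.87 = 1.5771e+09
p/m = 0.0021214 bar/m
p_total = 0.0021214 * 40.387 = 0.085679 bar

0.085679 bar


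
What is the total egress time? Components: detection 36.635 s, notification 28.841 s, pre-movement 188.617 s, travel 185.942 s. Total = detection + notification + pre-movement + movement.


Total = 36.635 + 28.841 + 188.617 + 185.942 = 440.035 s

440.035 s


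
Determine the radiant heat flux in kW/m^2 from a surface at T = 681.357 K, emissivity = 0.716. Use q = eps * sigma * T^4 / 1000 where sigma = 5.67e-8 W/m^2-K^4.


T^4 = 2.1553e+11
q = 0.716 * 5.67e-8 * 2.1553e+11 / 1000 = 8.7497 kW/m^2

8.7497 kW/m^2


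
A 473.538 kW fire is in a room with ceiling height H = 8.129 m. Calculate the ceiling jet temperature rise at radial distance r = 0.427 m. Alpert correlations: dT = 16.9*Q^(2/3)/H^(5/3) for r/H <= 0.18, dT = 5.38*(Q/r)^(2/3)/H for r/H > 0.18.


r/H = 0.427 / 8.129 = 0.052528
r/H <= 0.18, so dT = 16.9*Q^(2/3)/H^(5/3)
Q^(2/3) = 60.753
H^(5/3) = 32.865
dT = 16.9 * 60.753 / 32.865 = 31.241 K

31.241 K


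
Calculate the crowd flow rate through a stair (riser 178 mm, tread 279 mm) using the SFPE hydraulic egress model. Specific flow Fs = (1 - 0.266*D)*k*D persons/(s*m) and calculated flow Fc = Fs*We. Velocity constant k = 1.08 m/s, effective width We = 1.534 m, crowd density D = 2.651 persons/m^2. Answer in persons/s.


1 - 0.266*D = 1 - 0.266*2.651 = 0.29483
Fs = 0.29483 * 1.08 * 2.651 = 0.84413 persons/(s*m)
Fc = 0.84413 * 1.534 = 1.2949 persons/s

1.2949 persons/s


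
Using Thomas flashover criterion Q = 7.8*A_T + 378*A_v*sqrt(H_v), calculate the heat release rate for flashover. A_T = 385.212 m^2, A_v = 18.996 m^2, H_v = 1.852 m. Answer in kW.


7.8*A_T = 3004.7
sqrt(H_v) = 1.3609
378*A_v*sqrt(H_v) = 9771.8
Q = 3004.7 + 9771.8 = 12776 kW

12776 kW


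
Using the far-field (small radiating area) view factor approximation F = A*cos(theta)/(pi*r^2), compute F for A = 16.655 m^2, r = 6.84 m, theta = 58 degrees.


cos(58 deg) = 0.52992
pi*r^2 = 146.98
F = 16.655 * 0.52992 / 146.98 = 0.060047

0.060047


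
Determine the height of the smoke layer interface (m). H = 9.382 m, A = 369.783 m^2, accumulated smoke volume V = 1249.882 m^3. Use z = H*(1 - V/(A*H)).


V/(A*H) = 0.36027
1 - 0.36027 = 0.63973
z = 9.382 * 0.63973 = 6.0020 m

6.0020 m


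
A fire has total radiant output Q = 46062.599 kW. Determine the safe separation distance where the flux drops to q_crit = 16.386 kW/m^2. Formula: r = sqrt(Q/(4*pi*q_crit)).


4*pi*q_crit = 205.91
Q/(4*pi*q_crit) = 223.70
r = sqrt(223.70) = 14.957 m

14.957 m


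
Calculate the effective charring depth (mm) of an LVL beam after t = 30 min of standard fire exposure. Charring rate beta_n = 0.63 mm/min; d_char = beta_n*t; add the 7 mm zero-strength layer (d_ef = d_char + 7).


d_char = 0.63 * 30 = 18.9 mm
d_ef = 18.9 + 1.0*7 = 25.9 mm

25.9 mm


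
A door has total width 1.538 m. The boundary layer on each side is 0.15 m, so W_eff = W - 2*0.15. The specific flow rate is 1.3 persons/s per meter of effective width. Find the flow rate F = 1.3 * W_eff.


W_eff = 1.538 - 0.30 = 1.238 m
F = 1.3 * 1.238 = 1.6094 persons/s

1.6094 persons/s


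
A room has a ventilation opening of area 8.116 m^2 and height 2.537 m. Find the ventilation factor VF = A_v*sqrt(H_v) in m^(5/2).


sqrt(H_v) = 1.5928
VF = 8.116 * 1.5928 = 12.927 m^(5/2)

12.927 m^(5/2)


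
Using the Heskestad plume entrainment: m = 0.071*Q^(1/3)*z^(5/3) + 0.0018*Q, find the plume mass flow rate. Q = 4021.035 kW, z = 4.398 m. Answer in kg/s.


Q^(1/3) = 15.902
z^(5/3) = 11.806
First term = 0.071 * 15.902 * 11.806 = 13.329
Second term = 0.0018 * 4021.035 = 7.2379
m = 20.567 kg/s

20.567 kg/s


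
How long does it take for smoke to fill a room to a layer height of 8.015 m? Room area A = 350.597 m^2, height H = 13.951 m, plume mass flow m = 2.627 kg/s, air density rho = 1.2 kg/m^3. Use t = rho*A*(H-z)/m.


H - z = 5.936 m
t = 1.2 * 350.597 * 5.936 / 2.627 = 950.66 s

950.66 s


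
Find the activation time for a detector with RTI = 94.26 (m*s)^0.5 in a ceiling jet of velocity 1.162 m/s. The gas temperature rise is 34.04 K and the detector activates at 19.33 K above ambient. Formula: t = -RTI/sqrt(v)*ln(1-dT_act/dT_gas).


dT_act/dT_gas = 0.56786
ln(1 - 0.56786) = -0.83901
t = -94.26 / sqrt(1.162) * -0.83901 = 73.365 s

73.365 s


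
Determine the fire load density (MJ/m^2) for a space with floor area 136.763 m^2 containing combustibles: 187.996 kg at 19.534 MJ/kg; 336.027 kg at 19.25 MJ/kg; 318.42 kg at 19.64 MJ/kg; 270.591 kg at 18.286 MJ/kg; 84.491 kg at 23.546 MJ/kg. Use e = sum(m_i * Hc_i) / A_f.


Total energy = 187.996*19.534 + 336.027*19.25 + 318.42*19.64 + 270.591*18.286 + 84.491*23.546
= 3672.314 + 6468.520 + 6253.769 + 4948.027 + 1989.425
= 23332.05 MJ
e = 23332.05 / 136.763 = 170.60 MJ/m^2

170.60 MJ/m^2


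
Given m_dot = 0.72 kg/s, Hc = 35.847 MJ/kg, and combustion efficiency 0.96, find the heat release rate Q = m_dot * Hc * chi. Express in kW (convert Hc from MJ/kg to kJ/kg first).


Hc = 35.847 MJ/kg = 35.847 * 1000 kJ/kg = 35847 kJ/kg
Q = 0.72 kg/s * 35847 kJ/kg * 0.96 = 24777 kW

24777 kW


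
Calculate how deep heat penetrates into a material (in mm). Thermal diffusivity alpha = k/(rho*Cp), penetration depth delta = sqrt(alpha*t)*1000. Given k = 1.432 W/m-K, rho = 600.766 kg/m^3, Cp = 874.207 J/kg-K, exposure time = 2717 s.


alpha = 1.432 / (600.766 * 874.207) = 2.7266e-06 m^2/s
alpha * t = 0.0074082
delta = sqrt(0.0074082) * 1000 = 86.071 mm

86.071 mm


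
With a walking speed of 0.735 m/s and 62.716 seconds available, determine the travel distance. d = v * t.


d = 0.735 * 62.716 = 46.096 m

46.096 m


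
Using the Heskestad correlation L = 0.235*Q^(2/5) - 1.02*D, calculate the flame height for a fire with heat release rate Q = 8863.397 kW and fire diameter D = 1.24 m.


Q^(2/5) = 37.935
0.235 * Q^(2/5) = 8.9147
1.02 * D = 1.2648
L = 7.6499 m

7.6499 m


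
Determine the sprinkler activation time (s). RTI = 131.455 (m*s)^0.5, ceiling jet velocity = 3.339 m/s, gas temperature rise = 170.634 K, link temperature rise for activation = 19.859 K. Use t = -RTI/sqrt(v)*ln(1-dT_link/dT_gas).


dT_link/dT_gas = 0.11638
ln(1 - 0.11638) = -0.12373
t = -131.455 / sqrt(3.339) * -0.12373 = 8.9013 s

8.9013 s


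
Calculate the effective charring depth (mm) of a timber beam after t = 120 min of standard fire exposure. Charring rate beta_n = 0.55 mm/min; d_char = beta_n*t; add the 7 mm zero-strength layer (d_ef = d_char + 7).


d_char = 0.55 * 120 = 66 mm
d_ef = 66 + 1.0*7 = 73 mm

73 mm


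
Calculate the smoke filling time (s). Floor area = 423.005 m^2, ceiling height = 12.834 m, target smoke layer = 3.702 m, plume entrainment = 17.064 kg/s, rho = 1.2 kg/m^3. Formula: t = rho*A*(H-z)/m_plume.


H - z = 9.132 m
t = 1.2 * 423.005 * 9.132 / 17.064 = 271.65 s

271.65 s


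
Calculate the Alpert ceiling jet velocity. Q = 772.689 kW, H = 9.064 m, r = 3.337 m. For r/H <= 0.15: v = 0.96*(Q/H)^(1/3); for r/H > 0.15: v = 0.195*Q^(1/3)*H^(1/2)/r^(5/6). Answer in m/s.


r/H = 3.337 / 9.064 = 0.36816
r/H > 0.15, so v = 0.195*Q^(1/3)*H^(1/2)/r^(5/6)
Q^(1/3) = 9.1763
H^(1/2) = 3.0106
r^(5/6) = 2.7298
v = 0.195 * 9.1763 * 3.0106 / 2.7298 = 1.9735 m/s

1.9735 m/s


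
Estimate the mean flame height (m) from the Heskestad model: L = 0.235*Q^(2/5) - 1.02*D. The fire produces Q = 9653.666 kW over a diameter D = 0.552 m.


Q^(2/5) = 39.253
0.235 * Q^(2/5) = 9.2245
1.02 * D = 0.56304
L = 8.6615 m

8.6615 m


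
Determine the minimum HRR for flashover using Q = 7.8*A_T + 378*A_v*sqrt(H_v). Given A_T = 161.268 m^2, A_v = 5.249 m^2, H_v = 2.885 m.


7.8*A_T = 1257.9
sqrt(H_v) = 1.6985
378*A_v*sqrt(H_v) = 3370.1
Q = 1257.9 + 3370.1 = 4628.0 kW

4628.0 kW


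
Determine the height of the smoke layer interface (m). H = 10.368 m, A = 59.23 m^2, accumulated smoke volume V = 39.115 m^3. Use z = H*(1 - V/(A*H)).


V/(A*H) = 0.063695
1 - 0.063695 = 0.93630
z = 10.368 * 0.93630 = 9.7076 m

9.7076 m


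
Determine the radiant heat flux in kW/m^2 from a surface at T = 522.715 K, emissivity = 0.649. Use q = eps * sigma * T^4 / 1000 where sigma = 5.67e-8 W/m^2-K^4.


T^4 = 7.4655e+10
q = 0.649 * 5.67e-8 * 7.4655e+10 / 1000 = 2.7472 kW/m^2

2.7472 kW/m^2


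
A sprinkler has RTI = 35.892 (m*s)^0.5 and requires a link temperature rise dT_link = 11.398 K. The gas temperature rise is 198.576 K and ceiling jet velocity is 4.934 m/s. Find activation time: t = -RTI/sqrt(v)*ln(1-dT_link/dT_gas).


dT_link/dT_gas = 0.057399
ln(1 - 0.057399) = -0.059112
t = -35.892 / sqrt(4.934) * -0.059112 = 0.95515 s

0.95515 s


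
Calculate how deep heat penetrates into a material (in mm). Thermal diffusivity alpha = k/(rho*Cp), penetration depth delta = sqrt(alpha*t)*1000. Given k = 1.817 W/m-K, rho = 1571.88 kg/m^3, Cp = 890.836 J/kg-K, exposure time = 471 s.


alpha = 1.817 / (1571.88 * 890.836) = 1.2976e-06 m^2/s
alpha * t = 0.00061117
delta = sqrt(0.00061117) * 1000 = 24.722 mm

24.722 mm


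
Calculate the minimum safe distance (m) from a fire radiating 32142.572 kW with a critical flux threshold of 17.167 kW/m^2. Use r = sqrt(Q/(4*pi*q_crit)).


4*pi*q_crit = 215.73
Q/(4*pi*q_crit) = 149.00
r = sqrt(149.00) = 12.206 m

12.206 m


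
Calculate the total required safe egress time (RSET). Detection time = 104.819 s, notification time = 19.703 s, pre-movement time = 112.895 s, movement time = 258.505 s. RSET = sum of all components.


Total = 104.819 + 19.703 + 112.895 + 258.505 = 495.922 s

495.922 s


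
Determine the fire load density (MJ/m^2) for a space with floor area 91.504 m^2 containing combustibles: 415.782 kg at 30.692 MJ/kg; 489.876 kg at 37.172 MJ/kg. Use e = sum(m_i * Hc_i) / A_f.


Total energy = 415.782*30.692 + 489.876*37.172
= 12761.18 + 18209.67
= 30970.85 MJ
e = 30970.85 / 91.504 = 338.46 MJ/m^2

338.46 MJ/m^2


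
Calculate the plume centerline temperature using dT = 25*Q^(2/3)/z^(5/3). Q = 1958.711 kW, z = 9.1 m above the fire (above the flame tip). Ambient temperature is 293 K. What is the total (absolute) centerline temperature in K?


Q^(2/3) = 156.55
z^(5/3) = 39.665
dT = 25 * 156.55 / 39.665 = 98.670 K
T = 293 + 98.670 = 391.67 K

391.67 K


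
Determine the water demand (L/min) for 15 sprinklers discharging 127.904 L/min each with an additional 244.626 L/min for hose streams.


Sprinkler demand = 15 * 127.904 = 1918.56 L/min
Total = 1918.56 + 244.626 = 2163.186 L/min

2163.186 L/min


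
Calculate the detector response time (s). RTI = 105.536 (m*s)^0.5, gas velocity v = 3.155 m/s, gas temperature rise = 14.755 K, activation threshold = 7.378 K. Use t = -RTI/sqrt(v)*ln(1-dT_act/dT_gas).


dT_act/dT_gas = 0.50003
ln(1 - 0.50003) = -0.69321
t = -105.536 / sqrt(3.155) * -0.69321 = 41.188 s

41.188 s


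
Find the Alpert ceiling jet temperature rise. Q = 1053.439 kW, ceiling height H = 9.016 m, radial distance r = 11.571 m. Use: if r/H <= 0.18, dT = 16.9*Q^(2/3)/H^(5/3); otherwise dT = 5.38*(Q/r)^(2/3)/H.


r/H = 11.571 / 9.016 = 1.2834
r/H > 0.18, so dT = 5.38*(Q/r)^(2/3)/H
Q/r = 91.041
(Q/r)^(2/3) = 20.238
dT = 5.38 * 20.238 / 9.016 = 12.076 K

12.076 K


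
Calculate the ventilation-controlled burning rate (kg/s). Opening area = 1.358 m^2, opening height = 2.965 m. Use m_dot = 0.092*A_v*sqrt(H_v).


sqrt(H_v) = 1.7219
m_dot = 0.092 * 1.358 * 1.7219 = 0.21513 kg/s

0.21513 kg/s


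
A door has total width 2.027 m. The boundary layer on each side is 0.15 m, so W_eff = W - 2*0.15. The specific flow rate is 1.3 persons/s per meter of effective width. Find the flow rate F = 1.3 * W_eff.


W_eff = 2.027 - 0.30 = 1.727 m
F = 1.3 * 1.727 = 2.2451 persons/s

2.2451 persons/s


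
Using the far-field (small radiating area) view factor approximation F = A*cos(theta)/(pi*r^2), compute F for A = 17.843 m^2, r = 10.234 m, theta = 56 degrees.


cos(56 deg) = 0.55919
pi*r^2 = 329.03
F = 17.843 * 0.55919 / 329.03 = 0.030324

0.030324


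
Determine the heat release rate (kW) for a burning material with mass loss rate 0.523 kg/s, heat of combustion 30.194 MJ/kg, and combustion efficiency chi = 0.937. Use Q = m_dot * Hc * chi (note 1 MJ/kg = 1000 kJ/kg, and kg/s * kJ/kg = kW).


Hc = 30.194 MJ/kg = 30.194 * 1000 kJ/kg = 30194 kJ/kg
Q = 0.523 kg/s * 30194 kJ/kg * 0.937 = 14797 kW

14797 kW


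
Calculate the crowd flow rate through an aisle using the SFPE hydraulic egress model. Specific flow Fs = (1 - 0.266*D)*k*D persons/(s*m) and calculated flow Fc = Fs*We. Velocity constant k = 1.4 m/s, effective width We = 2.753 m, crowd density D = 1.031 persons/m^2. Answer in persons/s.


1 - 0.266*D = 1 - 0.266*1.031 = 0.72575
Fs = 0.72575 * 1.4 * 1.031 = 1.0476 persons/(s*m)
Fc = 1.0476 * 2.753 = 2.8839 persons/s

2.8839 persons/s


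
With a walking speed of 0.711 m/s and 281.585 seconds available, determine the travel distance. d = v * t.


d = 0.711 * 281.585 = 200.21 m

200.21 m


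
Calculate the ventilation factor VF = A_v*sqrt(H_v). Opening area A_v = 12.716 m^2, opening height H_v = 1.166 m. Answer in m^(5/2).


sqrt(H_v) = 1.0798
VF = 12.716 * 1.0798 = 13.731 m^(5/2)

13.731 m^(5/2)


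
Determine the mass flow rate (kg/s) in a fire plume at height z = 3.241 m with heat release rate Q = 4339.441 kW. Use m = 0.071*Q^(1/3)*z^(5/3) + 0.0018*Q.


Q^(1/3) = 16.311
z^(5/3) = 7.0979
First term = 0.071 * 16.311 * 7.0979 = 8.2199
Second term = 0.0018 * 4339.441 = 7.8110
m = 16.031 kg/s

16.031 kg/s


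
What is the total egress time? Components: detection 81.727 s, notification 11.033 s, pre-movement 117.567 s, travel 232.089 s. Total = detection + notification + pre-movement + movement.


Total = 81.727 + 11.033 + 117.567 + 232.089 = 442.416 s

442.416 s


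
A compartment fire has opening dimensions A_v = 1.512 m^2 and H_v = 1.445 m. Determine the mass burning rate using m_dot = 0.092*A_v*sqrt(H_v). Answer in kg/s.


sqrt(H_v) = 1.2021
m_dot = 0.092 * 1.512 * 1.2021 = 0.16721 kg/s

0.16721 kg/s


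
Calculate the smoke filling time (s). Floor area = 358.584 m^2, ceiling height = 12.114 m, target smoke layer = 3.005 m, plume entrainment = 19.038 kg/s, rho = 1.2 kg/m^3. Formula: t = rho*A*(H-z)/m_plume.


H - z = 9.109 m
t = 1.2 * 358.584 * 9.109 / 19.038 = 205.88 s

205.88 s
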